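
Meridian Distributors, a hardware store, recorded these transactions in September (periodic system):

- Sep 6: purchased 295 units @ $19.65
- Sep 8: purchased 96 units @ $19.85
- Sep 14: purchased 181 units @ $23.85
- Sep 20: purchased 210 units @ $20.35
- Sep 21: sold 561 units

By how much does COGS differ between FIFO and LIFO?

$193.20

FIFO COGS: 295 @ $19.65 + 96 @ $19.85 + 170 @ $23.85 = $11,756.85
LIFO COGS: 210 @ $20.35 + 181 @ $23.85 + 96 @ $19.85 + 74 @ $19.65 = $11,950.05
Difference = |$11,756.85 − $11,950.05| = $193.20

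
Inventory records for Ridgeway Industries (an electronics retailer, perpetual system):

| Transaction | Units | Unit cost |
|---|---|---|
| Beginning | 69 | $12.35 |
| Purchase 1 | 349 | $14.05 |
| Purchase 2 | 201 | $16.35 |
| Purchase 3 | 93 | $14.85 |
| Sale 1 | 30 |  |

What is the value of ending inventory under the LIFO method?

Sale 1 (30) [LIFO — newest first]: 30 @ $14.85 = $445.50
Ending inventory: 69 @ $12.35 + 349 @ $14.05 + 201 @ $16.35 + 63 @ $14.85 = $9,977.50
Check: goods available $10,423.00 = COGS $445.50 + ending $9,977.50

Ending inventory = $9,977.50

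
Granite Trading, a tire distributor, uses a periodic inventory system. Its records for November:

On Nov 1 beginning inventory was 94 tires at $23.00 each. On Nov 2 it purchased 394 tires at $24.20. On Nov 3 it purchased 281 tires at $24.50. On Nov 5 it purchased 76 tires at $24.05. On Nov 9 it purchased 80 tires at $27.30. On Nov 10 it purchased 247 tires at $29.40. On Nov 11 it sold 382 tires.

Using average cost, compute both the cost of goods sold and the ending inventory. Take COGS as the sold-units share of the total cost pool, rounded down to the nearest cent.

COGS = $9,730.86; ending inventory = $20,124.04

Nov 11, sell 382: 382/1172 × $29,854.90 → $9,730.86
Ending inventory (cost pool remaining) = $20,124.04
Check: goods available $29,854.90 = COGS $9,730.86 + ending $20,124.04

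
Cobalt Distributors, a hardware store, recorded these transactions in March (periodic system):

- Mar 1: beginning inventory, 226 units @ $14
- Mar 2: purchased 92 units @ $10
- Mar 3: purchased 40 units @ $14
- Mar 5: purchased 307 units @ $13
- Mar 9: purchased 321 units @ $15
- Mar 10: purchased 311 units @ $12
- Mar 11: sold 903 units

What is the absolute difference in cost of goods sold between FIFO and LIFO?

$135

FIFO COGS: 226 @ $14 + 92 @ $10 + 40 @ $14 + 307 @ $13 + 238 @ $15 = $12,205
LIFO COGS: 311 @ $12 + 321 @ $15 + 271 @ $13 = $12,070
Difference = |$12,205 − $12,070| = $135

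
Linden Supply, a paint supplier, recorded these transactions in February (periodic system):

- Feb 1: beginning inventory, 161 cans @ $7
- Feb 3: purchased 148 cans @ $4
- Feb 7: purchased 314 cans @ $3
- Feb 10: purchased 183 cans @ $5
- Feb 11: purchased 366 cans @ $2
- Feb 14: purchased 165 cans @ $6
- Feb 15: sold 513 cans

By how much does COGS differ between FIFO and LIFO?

FIFO COGS: 161 @ $7 + 148 @ $4 + 204 @ $3 = $2,331
LIFO COGS: 165 @ $6 + 348 @ $2 = $1,686
Difference = |$2,331 − $1,686| = $645

$645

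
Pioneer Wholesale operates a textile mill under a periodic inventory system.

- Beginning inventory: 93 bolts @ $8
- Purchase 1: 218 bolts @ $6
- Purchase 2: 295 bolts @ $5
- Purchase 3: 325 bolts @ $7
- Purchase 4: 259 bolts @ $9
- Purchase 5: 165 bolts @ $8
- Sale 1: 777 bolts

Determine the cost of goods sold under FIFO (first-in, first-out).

COGS = $4,724

Sale 1 (777) [FIFO — oldest first]: 93 @ $8 + 218 @ $6 + 295 @ $5 + 171 @ $7 = $4,724
Ending inventory: 154 @ $7 + 259 @ $9 + 165 @ $8 = $4,729
Check: goods available $9,453 = COGS $4,724 + ending $4,729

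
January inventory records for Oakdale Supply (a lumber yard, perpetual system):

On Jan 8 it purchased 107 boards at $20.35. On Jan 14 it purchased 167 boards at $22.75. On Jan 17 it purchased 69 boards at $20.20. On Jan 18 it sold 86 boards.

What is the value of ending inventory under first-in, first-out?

Ending inventory = $5,620.40

Jan 18, 86 sold [FIFO — oldest first]: 86 @ $20.35 = $1,750.10
Ending inventory: 21 @ $20.35 + 167 @ $22.75 + 69 @ $20.20 = $5,620.40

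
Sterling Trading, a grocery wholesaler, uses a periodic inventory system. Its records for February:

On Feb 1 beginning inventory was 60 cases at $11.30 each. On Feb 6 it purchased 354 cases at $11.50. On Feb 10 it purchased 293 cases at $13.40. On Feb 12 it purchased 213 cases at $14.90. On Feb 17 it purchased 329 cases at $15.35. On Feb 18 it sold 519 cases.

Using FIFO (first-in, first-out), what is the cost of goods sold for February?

COGS = $6,156.00

Feb 18, 519 sold [FIFO — oldest first]: 60 @ $11.30 + 354 @ $11.50 + 105 @ $13.40 = $6,156.00
Ending inventory: 188 @ $13.40 + 213 @ $14.90 + 329 @ $15.35 = $10,743.05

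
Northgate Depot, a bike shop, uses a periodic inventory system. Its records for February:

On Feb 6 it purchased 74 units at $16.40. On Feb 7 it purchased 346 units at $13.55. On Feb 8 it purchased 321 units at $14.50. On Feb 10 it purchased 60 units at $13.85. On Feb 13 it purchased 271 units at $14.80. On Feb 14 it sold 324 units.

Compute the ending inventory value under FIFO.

Feb 14, 324 sold [FIFO — oldest first]: 74 @ $16.40 + 250 @ $13.55 = $4,601.10
Ending inventory: 96 @ $13.55 + 321 @ $14.50 + 60 @ $13.85 + 271 @ $14.80 = $10,797.10

Ending inventory = $10,797.10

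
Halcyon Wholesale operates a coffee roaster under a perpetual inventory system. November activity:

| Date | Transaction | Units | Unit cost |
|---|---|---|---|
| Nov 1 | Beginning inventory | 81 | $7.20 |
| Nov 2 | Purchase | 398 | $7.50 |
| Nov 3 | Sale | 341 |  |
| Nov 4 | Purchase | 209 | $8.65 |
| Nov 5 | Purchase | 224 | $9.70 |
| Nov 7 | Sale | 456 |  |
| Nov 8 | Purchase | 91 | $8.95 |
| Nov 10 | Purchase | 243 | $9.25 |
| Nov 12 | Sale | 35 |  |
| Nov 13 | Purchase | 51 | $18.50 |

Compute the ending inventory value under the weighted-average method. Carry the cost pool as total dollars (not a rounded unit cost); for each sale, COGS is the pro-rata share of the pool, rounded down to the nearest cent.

Ending inventory = $4,697.12

After Nov 1: 81 on hand, pool $583.20 (≈ $7.2000 each)
After Nov 2: 479 on hand, pool $3,568.20 (≈ $7.4493 each)
Nov 3, sell 341: 341/479 × $3,568.20 → $2,540.20
After Nov 4: 347 on hand, pool $2,835.85 (≈ $8.1725 each)
After Nov 5: 571 on hand, pool $5,008.65 (≈ $8.7717 each)
Nov 7, sell 456: 456/571 × $5,008.65 → $3,999.90
After Nov 8: 206 on hand, pool $1,823.20 (≈ $8.8505 each)
After Nov 10: 449 on hand, pool $4,070.95 (≈ $9.0667 each)
Nov 12, sell 35: 35/449 × $4,070.95 → $317.33
After Nov 13: 465 on hand, pool $4,697.12 (≈ $10.1013 each)
Total COGS = $2,540.20 + $3,999.90 + $317.33 = $6,857.43
Ending inventory (cost pool remaining) = $4,697.12
Check: goods available $11,554.55 = COGS $6,857.43 + ending $4,697.12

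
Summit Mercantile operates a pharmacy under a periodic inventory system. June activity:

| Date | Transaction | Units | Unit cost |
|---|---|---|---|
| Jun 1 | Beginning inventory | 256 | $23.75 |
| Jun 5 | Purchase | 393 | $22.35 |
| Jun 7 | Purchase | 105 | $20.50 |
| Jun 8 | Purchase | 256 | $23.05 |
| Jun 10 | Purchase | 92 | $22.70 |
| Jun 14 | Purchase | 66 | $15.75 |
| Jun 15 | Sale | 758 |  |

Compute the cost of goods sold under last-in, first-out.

COGS = $16,522.85

Jun 15, 758 sold [LIFO — newest first]: 66 @ $15.75 + 92 @ $22.70 + 256 @ $23.05 + 105 @ $20.50 + 239 @ $22.35 = $16,522.85
Ending inventory: 256 @ $23.75 + 154 @ $22.35 = $9,521.90
Check: goods available $26,044.75 = COGS $16,522.85 + ending $9,521.90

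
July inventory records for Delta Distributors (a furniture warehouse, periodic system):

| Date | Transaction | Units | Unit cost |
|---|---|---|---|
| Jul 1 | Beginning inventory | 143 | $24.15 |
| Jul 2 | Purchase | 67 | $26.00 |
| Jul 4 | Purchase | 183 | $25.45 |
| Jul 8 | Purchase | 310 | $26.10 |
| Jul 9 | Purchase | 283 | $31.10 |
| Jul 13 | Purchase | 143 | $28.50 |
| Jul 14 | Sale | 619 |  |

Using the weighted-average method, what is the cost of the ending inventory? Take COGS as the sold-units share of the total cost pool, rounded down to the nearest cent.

Jul 14, sell 619: 619/1129 × $30,820.60 → $16,898.09
Ending inventory (cost pool remaining) = $13,922.51

Ending inventory = $13,922.51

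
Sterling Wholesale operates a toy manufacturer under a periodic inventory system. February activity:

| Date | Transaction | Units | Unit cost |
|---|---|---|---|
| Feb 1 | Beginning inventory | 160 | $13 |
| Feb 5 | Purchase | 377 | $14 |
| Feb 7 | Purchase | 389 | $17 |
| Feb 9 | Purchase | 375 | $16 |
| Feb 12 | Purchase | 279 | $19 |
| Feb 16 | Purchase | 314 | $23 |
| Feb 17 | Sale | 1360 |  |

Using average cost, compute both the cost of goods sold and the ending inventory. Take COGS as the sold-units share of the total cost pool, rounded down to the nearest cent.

Feb 17, sell 1360: 1360/1894 × $32,494.00 → $23,332.54
Ending inventory (cost pool remaining) = $9,161.46

COGS = $23,332.54; ending inventory = $9,161.46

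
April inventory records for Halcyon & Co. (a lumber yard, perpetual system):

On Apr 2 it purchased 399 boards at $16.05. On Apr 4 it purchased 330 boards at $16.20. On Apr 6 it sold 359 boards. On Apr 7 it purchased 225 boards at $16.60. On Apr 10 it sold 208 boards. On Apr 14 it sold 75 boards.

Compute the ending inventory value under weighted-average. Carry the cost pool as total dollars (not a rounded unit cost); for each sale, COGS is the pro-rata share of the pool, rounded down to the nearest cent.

After Apr 2: 399 on hand, pool $6,403.95 (≈ $16.0500 each)
After Apr 4: 729 on hand, pool $11,749.95 (≈ $16.1179 each)
Apr 6, sell 359: 359/729 × $11,749.95 → $5,786.32
After Apr 7: 595 on hand, pool $9,698.63 (≈ $16.3002 each)
Apr 10, sell 208: 208/595 × $9,698.63 → $3,390.44
Apr 14, sell 75: 75/387 × $6,308.19 → $1,222.51
Total COGS = $5,786.32 + $3,390.44 + $1,222.51 = $10,399.27
Ending inventory (cost pool remaining) = $5,085.68
Check: goods available $15,484.95 = COGS $10,399.27 + ending $5,085.68

Ending inventory = $5,085.68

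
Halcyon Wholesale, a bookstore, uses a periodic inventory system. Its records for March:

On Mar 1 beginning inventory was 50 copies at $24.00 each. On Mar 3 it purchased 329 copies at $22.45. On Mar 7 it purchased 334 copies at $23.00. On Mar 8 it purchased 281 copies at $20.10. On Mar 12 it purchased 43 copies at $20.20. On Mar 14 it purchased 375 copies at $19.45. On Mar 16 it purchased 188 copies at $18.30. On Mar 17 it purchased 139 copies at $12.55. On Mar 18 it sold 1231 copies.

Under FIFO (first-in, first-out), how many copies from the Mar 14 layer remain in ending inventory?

Mar 18, 1231 sold [FIFO — oldest first]: 50 @ $24.00 + 329 @ $22.45 + 334 @ $23.00 + 281 @ $20.10 + 43 @ $20.20 + 194 @ $19.45 = $26,558.05
Ending inventory: 181 @ $19.45 + 188 @ $18.30 + 139 @ $12.55 = $8,705.30

181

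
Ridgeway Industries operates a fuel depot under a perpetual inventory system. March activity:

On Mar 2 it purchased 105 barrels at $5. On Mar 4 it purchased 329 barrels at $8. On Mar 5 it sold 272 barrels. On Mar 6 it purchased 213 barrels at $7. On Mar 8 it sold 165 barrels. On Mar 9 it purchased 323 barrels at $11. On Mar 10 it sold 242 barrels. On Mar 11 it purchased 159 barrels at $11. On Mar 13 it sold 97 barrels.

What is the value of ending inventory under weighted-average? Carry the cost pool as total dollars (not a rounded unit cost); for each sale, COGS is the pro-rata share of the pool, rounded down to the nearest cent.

Ending inventory = $3,533.91

After Mar 2: 105 on hand, pool $525.00 (≈ $5.0000 each)
After Mar 4: 434 on hand, pool $3,157.00 (≈ $7.2742 each)
Mar 5, sell 272: 272/434 × $3,157.00 → $1,978.58
After Mar 6: 375 on hand, pool $2,669.42 (≈ $7.1185 each)
Mar 8, sell 165: 165/375 × $2,669.42 → $1,174.54
After Mar 9: 533 on hand, pool $5,047.88 (≈ $9.4707 each)
Mar 10, sell 242: 242/533 × $5,047.88 → $2,291.90
After Mar 11: 450 on hand, pool $4,504.98 (≈ $10.0111 each)
Mar 13, sell 97: 97/450 × $4,504.98 → $971.07
Total COGS = $1,978.58 + $1,174.54 + $2,291.90 + $971.07 = $6,416.09
Ending inventory (cost pool remaining) = $3,533.91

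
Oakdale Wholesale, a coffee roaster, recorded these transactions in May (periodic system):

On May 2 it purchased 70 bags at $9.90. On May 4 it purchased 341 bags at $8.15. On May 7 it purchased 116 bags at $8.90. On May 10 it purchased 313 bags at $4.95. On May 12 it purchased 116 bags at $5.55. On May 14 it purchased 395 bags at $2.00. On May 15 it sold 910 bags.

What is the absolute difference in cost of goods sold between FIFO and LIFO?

FIFO COGS: 70 @ $9.90 + 341 @ $8.15 + 116 @ $8.90 + 313 @ $4.95 + 70 @ $5.55 = $6,442.40
LIFO COGS: 395 @ $2.00 + 116 @ $5.55 + 313 @ $4.95 + 86 @ $8.90 = $3,748.55
Difference = |$6,442.40 − $3,748.55| = $2,693.85

$2,693.85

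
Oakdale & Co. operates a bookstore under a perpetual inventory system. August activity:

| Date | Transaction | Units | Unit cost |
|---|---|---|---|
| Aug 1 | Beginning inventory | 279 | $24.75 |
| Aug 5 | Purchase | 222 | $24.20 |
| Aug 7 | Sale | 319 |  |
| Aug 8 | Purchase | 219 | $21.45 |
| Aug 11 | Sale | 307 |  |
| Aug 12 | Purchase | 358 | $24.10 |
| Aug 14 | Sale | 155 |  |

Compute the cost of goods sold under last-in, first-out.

Aug 7, 319 sold [LIFO — newest first]: 222 @ $24.20 + 97 @ $24.75 = $7,773.15
Aug 11, 307 sold [LIFO — newest first]: 219 @ $21.45 + 88 @ $24.75 = $6,875.55
Aug 14, 155 sold [LIFO — newest first]: 155 @ $24.10 = $3,735.50
Total COGS = $7,773.15 + $6,875.55 + $3,735.50 = $18,384.20
Ending inventory: 94 @ $24.75 + 203 @ $24.10 = $7,218.80
Check: goods available $25,603.00 = COGS $18,384.20 + ending $7,218.80

COGS = $18,384.20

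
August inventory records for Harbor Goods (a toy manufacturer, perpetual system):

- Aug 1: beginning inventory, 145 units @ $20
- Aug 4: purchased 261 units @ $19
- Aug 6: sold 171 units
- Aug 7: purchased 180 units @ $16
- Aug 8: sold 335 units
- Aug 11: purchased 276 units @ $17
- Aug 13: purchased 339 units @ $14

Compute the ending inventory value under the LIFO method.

Aug 6, 171 sold [LIFO — newest first]: 171 @ $19 = $3,249
Aug 8, 335 sold [LIFO — newest first]: 180 @ $16 + 90 @ $19 + 65 @ $20 = $5,890
Total COGS = $3,249 + $5,890 = $9,139
Ending inventory: 80 @ $20 + 276 @ $17 + 339 @ $14 = $11,038
Check: goods available $20,177 = COGS $9,139 + ending $11,038

Ending inventory = $11,038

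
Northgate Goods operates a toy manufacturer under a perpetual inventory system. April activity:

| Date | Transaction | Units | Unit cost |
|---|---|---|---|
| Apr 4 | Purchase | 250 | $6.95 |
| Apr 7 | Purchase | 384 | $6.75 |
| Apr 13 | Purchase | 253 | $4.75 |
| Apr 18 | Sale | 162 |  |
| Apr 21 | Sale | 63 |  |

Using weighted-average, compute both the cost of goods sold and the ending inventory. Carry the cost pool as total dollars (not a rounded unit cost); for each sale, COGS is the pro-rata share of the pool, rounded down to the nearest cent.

COGS = $1,403.07; ending inventory = $4,128.18

After Apr 4: 250 on hand, pool $1,737.50 (≈ $6.9500 each)
After Apr 7: 634 on hand, pool $4,329.50 (≈ $6.8289 each)
After Apr 13: 887 on hand, pool $5,531.25 (≈ $6.2359 each)
Apr 18, sell 162: 162/887 × $5,531.25 → $1,010.21
Apr 21, sell 63: 63/725 × $4,521.04 → $392.86
Total COGS = $1,010.21 + $392.86 = $1,403.07
Ending inventory (cost pool remaining) = $4,128.18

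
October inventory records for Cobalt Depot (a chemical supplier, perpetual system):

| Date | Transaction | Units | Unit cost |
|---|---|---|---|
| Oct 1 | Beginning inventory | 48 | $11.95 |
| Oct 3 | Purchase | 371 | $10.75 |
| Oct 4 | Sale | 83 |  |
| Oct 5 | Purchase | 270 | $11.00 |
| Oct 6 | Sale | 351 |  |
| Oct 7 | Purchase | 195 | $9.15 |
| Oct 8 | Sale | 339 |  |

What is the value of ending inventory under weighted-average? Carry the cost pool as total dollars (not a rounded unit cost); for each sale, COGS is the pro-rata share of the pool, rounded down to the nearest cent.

Ending inventory = $1,128.10

After Oct 1: 48 on hand, pool $573.60 (≈ $11.9500 each)
After Oct 3: 419 on hand, pool $4,561.85 (≈ $10.8875 each)
Oct 4, sell 83: 83/419 × $4,561.85 → $903.66
After Oct 5: 606 on hand, pool $6,628.19 (≈ $10.9376 each)
Oct 6, sell 351: 351/606 × $6,628.19 → $3,839.10
After Oct 7: 450 on hand, pool $4,573.34 (≈ $10.1630 each)
Oct 8, sell 339: 339/450 × $4,573.34 → $3,445.24
Total COGS = $903.66 + $3,839.10 + $3,445.24 = $8,188.00
Ending inventory (cost pool remaining) = $1,128.10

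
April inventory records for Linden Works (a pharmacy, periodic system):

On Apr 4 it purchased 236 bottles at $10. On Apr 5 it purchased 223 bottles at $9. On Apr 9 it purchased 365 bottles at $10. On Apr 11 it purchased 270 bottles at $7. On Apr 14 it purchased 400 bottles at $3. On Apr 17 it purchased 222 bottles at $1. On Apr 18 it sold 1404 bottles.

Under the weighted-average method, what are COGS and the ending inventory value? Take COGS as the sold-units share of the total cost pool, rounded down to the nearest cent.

Apr 18, sell 1404: 1404/1716 × $11,329.00 → $9,269.18
Ending inventory (cost pool remaining) = $2,059.82

COGS = $9,269.18; ending inventory = $2,059.82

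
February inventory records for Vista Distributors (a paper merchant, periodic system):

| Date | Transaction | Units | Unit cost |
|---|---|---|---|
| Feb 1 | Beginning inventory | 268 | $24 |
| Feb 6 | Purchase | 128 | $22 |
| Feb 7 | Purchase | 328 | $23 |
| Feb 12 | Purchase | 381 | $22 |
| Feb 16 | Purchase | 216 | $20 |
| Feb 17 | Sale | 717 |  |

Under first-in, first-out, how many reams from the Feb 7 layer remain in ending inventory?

Feb 17, 717 sold [FIFO — oldest first]: 268 @ $24 + 128 @ $22 + 321 @ $23 = $16,631
Ending inventory: 7 @ $23 + 381 @ $22 + 216 @ $20 = $12,863
Check: goods available $29,494 = COGS $16,631 + ending $12,863

7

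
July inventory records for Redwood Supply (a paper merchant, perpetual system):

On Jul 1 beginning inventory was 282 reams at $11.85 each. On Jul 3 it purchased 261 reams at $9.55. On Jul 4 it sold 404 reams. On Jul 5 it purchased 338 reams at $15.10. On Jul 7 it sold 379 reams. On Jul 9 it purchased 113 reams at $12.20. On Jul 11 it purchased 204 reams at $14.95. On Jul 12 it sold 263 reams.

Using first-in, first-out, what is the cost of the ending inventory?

Jul 4, 404 sold [FIFO — oldest first]: 282 @ $11.85 + 122 @ $9.55 = $4,506.80
Jul 7, 379 sold [FIFO — oldest first]: 139 @ $9.55 + 240 @ $15.10 = $4,951.45
Jul 12, 263 sold [FIFO — oldest first]: 98 @ $15.10 + 113 @ $12.20 + 52 @ $14.95 = $3,635.80
Total COGS = $4,506.80 + $4,951.45 + $3,635.80 = $13,094.05
Ending inventory: 152 @ $14.95 = $2,272.40
Check: goods available $15,366.45 = COGS $13,094.05 + ending $2,272.40

Ending inventory = $2,272.40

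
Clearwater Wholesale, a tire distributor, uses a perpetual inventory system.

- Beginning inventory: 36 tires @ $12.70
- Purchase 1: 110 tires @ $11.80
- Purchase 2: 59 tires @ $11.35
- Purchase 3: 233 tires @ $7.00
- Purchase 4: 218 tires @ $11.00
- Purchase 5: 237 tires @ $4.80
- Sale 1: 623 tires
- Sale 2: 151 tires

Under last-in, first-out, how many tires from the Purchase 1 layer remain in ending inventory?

83

Sale 1 (623) [LIFO — newest first]: 237 @ $4.80 + 218 @ $11.00 + 168 @ $7.00 = $4,711.60
Sale 2 (151) [LIFO — newest first]: 65 @ $7.00 + 59 @ $11.35 + 27 @ $11.80 = $1,443.25
Total COGS = $4,711.60 + $1,443.25 = $6,154.85
Ending inventory: 36 @ $12.70 + 83 @ $11.80 = $1,436.60
Check: goods available $7,591.45 = COGS $6,154.85 + ending $1,436.60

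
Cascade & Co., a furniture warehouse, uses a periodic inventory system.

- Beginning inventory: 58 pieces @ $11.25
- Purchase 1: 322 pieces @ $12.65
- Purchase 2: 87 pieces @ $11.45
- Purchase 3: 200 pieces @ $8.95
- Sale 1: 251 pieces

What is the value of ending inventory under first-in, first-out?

Sale 1 (251) [FIFO — oldest first]: 58 @ $11.25 + 193 @ $12.65 = $3,093.95
Ending inventory: 129 @ $12.65 + 87 @ $11.45 + 200 @ $8.95 = $4,418.00

Ending inventory = $4,418.00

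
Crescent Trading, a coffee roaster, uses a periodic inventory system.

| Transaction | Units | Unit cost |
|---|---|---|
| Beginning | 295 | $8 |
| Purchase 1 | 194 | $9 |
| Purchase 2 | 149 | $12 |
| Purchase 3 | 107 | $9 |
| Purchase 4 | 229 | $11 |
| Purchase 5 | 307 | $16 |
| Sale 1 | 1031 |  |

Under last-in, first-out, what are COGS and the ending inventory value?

COGS = $12,288; ending inventory = $2,000

Sale 1 (1031) [LIFO — newest first]: 307 @ $16 + 229 @ $11 + 107 @ $9 + 149 @ $12 + 194 @ $9 + 45 @ $8 = $12,288
Ending inventory: 250 @ $8 = $2,000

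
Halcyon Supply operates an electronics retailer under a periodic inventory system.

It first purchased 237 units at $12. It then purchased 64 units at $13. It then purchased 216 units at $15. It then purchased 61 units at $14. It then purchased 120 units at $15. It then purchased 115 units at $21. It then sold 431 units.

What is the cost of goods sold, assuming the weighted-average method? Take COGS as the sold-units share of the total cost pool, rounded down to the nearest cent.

Sale 1, sell 431: 431/813 × $11,985.00 → $6,353.67
Ending inventory (cost pool remaining) = $5,631.33

COGS = $6,353.67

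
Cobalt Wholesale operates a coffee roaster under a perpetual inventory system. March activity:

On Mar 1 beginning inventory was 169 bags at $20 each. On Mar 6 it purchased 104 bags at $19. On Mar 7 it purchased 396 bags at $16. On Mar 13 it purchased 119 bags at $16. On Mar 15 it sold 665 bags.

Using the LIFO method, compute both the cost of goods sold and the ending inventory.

Mar 15, 665 sold [LIFO — newest first]: 119 @ $16 + 396 @ $16 + 104 @ $19 + 46 @ $20 = $11,136
Ending inventory: 123 @ $20 = $2,460
Check: goods available $13,596 = COGS $11,136 + ending $2,460

COGS = $11,136; ending inventory = $2,460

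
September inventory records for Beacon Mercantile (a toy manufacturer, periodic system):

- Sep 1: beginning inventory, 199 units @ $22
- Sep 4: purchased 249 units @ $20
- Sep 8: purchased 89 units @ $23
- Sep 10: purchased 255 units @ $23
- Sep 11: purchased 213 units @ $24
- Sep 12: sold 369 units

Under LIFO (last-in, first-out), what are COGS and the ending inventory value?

COGS = $8,700; ending inventory = $13,682

Sep 12, 369 sold [LIFO — newest first]: 213 @ $24 + 156 @ $23 = $8,700
Ending inventory: 199 @ $22 + 249 @ $20 + 89 @ $23 + 99 @ $23 = $13,682
Check: goods available $22,382 = COGS $8,700 + ending $13,682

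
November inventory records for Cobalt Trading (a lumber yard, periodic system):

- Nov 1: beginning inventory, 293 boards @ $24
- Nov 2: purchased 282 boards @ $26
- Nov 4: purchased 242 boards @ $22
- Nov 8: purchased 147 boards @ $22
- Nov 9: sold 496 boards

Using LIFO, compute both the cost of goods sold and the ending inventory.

COGS = $11,340; ending inventory = $11,582

Nov 9, 496 sold [LIFO — newest first]: 147 @ $22 + 242 @ $22 + 107 @ $26 = $11,340
Ending inventory: 293 @ $24 + 175 @ $26 = $11,582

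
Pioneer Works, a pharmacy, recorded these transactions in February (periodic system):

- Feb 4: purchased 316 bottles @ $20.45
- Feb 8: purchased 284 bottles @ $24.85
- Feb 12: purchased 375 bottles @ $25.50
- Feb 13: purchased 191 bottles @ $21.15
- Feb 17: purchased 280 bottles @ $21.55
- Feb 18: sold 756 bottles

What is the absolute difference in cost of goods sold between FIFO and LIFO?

FIFO COGS: 316 @ $20.45 + 284 @ $24.85 + 156 @ $25.50 = $17,497.60
LIFO COGS: 280 @ $21.55 + 191 @ $21.15 + 285 @ $25.50 = $17,341.15
Difference = |$17,497.60 − $17,341.15| = $156.45

$156.45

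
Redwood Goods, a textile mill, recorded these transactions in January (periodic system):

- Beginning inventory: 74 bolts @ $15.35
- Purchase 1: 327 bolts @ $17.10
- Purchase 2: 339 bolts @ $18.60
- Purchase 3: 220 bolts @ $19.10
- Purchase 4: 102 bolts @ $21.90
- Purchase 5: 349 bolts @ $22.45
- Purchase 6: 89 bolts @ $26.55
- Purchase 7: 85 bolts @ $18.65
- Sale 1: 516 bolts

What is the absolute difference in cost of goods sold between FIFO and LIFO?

FIFO COGS: 74 @ $15.35 + 327 @ $17.10 + 115 @ $18.60 = $8,866.60
LIFO COGS: 85 @ $18.65 + 89 @ $26.55 + 342 @ $22.45 = $11,626.10
Difference = |$8,866.60 − $11,626.10| = $2,759.50

$2,759.50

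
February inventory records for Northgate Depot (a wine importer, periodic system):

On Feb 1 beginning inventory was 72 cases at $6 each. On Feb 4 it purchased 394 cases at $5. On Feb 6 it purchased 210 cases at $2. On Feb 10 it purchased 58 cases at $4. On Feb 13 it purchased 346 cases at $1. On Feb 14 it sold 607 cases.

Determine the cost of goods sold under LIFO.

COGS = $984

Feb 14, 607 sold [LIFO — newest first]: 346 @ $1 + 58 @ $4 + 203 @ $2 = $984
Ending inventory: 72 @ $6 + 394 @ $5 + 7 @ $2 = $2,416
Check: goods available $3,400 = COGS $984 + ending $2,416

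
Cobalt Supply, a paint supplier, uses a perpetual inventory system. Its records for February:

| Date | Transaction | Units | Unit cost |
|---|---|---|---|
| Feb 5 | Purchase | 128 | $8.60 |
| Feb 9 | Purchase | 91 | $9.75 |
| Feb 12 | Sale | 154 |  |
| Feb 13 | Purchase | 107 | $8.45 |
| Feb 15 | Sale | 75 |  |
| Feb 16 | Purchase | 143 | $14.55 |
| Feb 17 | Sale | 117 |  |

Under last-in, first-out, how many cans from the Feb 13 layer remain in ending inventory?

Feb 12, 154 sold [LIFO — newest first]: 91 @ $9.75 + 63 @ $8.60 = $1,429.05
Feb 15, 75 sold [LIFO — newest first]: 75 @ $8.45 = $633.75
Feb 17, 117 sold [LIFO — newest first]: 117 @ $14.55 = $1,702.35
Total COGS = $1,429.05 + $633.75 + $1,702.35 = $3,765.15
Ending inventory: 65 @ $8.60 + 32 @ $8.45 + 26 @ $14.55 = $1,207.70
Check: goods available $4,972.85 = COGS $3,765.15 + ending $1,207.70

32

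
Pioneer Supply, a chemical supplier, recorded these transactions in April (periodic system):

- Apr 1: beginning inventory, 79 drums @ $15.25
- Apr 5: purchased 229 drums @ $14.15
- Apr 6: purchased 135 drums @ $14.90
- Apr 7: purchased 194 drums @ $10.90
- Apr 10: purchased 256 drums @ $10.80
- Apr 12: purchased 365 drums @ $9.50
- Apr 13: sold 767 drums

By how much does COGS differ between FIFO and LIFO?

FIFO COGS: 79 @ $15.25 + 229 @ $14.15 + 135 @ $14.90 + 194 @ $10.90 + 130 @ $10.80 = $9,975.20
LIFO COGS: 365 @ $9.50 + 256 @ $10.80 + 146 @ $10.90 = $7,823.70
Difference = |$9,975.20 − $7,823.70| = $2,151.50

$2,151.50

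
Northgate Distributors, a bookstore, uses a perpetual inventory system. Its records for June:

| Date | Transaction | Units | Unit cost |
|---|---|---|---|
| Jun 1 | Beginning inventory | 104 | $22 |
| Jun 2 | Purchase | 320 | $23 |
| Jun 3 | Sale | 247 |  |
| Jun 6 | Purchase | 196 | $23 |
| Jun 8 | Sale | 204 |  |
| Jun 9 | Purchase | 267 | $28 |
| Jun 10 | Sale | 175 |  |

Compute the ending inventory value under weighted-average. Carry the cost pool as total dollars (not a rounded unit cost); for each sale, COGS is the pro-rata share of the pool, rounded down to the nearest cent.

Ending inventory = $6,790.40

After Jun 1: 104 on hand, pool $2,288.00 (≈ $22.0000 each)
After Jun 2: 424 on hand, pool $9,648.00 (≈ $22.7547 each)
Jun 3, sell 247: 247/424 × $9,648.00 → $5,620.41
After Jun 6: 373 on hand, pool $8,535.59 (≈ $22.8836 each)
Jun 8, sell 204: 204/373 × $8,535.59 → $4,668.25
After Jun 9: 436 on hand, pool $11,343.34 (≈ $26.0168 each)
Jun 10, sell 175: 175/436 × $11,343.34 → $4,552.94
Total COGS = $5,620.41 + $4,668.25 + $4,552.94 = $14,841.60
Ending inventory (cost pool remaining) = $6,790.40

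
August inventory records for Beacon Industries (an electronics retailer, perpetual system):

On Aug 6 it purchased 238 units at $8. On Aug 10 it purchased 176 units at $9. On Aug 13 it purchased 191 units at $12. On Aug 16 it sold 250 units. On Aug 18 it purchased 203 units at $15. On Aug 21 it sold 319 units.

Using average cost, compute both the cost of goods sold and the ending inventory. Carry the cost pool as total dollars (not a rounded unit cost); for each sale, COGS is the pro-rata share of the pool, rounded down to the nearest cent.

After Aug 6: 238 on hand, pool $1,904.00 (≈ $8.0000 each)
After Aug 10: 414 on hand, pool $3,488.00 (≈ $8.4251 each)
After Aug 13: 605 on hand, pool $5,780.00 (≈ $9.5537 each)
Aug 16, sell 250: 250/605 × $5,780.00 → $2,388.42
After Aug 18: 558 on hand, pool $6,436.58 (≈ $11.5351 each)
Aug 21, sell 319: 319/558 × $6,436.58 → $3,679.69
Total COGS = $2,388.42 + $3,679.69 = $6,068.11
Ending inventory (cost pool remaining) = $2,756.89
Check: goods available $8,825.00 = COGS $6,068.11 + ending $2,756.89

COGS = $6,068.11; ending inventory = $2,756.89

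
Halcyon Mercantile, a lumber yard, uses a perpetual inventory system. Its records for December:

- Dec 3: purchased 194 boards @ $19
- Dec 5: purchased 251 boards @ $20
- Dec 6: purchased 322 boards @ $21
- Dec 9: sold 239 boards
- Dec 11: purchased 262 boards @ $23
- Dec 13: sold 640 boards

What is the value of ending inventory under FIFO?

Ending inventory = $3,450

Dec 9, 239 sold [FIFO — oldest first]: 194 @ $19 + 45 @ $20 = $4,586
Dec 13, 640 sold [FIFO — oldest first]: 206 @ $20 + 322 @ $21 + 112 @ $23 = $13,458
Total COGS = $4,586 + $13,458 = $18,044
Ending inventory: 150 @ $23 = $3,450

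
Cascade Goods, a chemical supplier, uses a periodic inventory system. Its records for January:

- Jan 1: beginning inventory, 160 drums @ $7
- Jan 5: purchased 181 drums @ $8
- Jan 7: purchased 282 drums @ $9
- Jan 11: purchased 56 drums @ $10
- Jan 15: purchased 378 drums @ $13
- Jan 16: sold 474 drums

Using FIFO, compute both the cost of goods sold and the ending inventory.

COGS = $3,765; ending inventory = $6,815

Jan 16, 474 sold [FIFO — oldest first]: 160 @ $7 + 181 @ $8 + 133 @ $9 = $3,765
Ending inventory: 149 @ $9 + 56 @ $10 + 378 @ $13 = $6,815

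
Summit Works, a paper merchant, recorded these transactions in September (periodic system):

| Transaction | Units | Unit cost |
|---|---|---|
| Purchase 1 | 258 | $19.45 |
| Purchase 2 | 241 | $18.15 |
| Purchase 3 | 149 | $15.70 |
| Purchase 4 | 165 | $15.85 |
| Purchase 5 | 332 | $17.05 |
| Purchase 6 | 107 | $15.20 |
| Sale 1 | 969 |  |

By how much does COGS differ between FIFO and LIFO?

$844.65

FIFO COGS: 258 @ $19.45 + 241 @ $18.15 + 149 @ $15.70 + 165 @ $15.85 + 156 @ $17.05 = $17,006.60
LIFO COGS: 107 @ $15.20 + 332 @ $17.05 + 165 @ $15.85 + 149 @ $15.70 + 216 @ $18.15 = $16,161.95
Difference = |$17,006.60 − $16,161.95| = $844.65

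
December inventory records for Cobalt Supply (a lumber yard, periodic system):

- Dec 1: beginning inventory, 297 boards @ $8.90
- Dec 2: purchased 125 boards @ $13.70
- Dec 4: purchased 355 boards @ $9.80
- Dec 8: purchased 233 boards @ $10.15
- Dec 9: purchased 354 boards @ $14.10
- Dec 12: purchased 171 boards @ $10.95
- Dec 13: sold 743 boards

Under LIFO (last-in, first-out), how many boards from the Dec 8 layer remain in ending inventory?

15

Dec 13, 743 sold [LIFO — newest first]: 171 @ $10.95 + 354 @ $14.10 + 218 @ $10.15 = $9,076.55
Ending inventory: 297 @ $8.90 + 125 @ $13.70 + 355 @ $9.80 + 15 @ $10.15 = $7,987.05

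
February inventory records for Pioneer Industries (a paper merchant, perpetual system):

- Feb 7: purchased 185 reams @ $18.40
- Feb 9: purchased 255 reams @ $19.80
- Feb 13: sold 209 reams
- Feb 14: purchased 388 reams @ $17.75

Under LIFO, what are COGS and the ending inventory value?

COGS = $4,138.20; ending inventory = $11,201.80

Feb 13, 209 sold [LIFO — newest first]: 209 @ $19.80 = $4,138.20
Ending inventory: 185 @ $18.40 + 46 @ $19.80 + 388 @ $17.75 = $11,201.80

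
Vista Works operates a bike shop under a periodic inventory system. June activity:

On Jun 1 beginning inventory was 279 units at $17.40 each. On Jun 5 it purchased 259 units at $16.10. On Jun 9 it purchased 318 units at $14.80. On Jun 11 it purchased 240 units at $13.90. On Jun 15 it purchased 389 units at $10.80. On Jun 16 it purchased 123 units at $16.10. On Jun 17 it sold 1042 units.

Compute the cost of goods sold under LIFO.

COGS = $13,809.50

Jun 17, 1042 sold [LIFO — newest first]: 123 @ $16.10 + 389 @ $10.80 + 240 @ $13.90 + 290 @ $14.80 = $13,809.50
Ending inventory: 279 @ $17.40 + 259 @ $16.10 + 28 @ $14.80 = $9,438.90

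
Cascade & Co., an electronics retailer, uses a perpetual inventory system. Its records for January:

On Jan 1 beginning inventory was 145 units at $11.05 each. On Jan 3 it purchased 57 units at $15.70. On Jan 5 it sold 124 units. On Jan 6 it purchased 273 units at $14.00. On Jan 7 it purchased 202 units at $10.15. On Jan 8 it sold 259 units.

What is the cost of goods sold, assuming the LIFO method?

COGS = $4,483.55

Jan 5, 124 sold [LIFO — newest first]: 57 @ $15.70 + 67 @ $11.05 = $1,635.25
Jan 8, 259 sold [LIFO — newest first]: 202 @ $10.15 + 57 @ $14.00 = $2,848.30
Total COGS = $1,635.25 + $2,848.30 = $4,483.55
Ending inventory: 78 @ $11.05 + 216 @ $14.00 = $3,885.90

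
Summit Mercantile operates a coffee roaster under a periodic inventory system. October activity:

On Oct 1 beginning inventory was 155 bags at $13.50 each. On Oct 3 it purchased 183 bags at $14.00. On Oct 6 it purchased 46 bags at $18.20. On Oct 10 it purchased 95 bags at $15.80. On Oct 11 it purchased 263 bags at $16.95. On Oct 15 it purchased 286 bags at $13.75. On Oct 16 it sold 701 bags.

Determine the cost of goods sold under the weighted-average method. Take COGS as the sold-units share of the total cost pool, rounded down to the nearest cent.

Oct 16, sell 701: 701/1028 × $15,383.05 → $10,489.80
Ending inventory (cost pool remaining) = $4,893.25

COGS = $10,489.80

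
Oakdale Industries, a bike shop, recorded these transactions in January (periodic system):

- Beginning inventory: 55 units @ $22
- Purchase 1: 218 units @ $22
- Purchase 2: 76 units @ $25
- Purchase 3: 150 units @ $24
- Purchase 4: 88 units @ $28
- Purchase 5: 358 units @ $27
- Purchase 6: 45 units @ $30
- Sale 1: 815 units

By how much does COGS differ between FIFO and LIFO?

$1,010

FIFO COGS: 55 @ $22 + 218 @ $22 + 76 @ $25 + 150 @ $24 + 88 @ $28 + 228 @ $27 = $20,126
LIFO COGS: 45 @ $30 + 358 @ $27 + 88 @ $28 + 150 @ $24 + 76 @ $25 + 98 @ $22 = $21,136
Difference = |$20,126 − $21,136| = $1,010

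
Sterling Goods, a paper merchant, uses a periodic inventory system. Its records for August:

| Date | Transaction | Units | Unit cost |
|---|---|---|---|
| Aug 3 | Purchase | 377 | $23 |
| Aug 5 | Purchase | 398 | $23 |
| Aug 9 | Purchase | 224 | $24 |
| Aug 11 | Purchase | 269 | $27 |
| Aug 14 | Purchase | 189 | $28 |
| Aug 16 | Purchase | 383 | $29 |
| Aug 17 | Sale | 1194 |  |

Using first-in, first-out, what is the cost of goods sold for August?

COGS = $28,466

Aug 17, 1194 sold [FIFO — oldest first]: 377 @ $23 + 398 @ $23 + 224 @ $24 + 195 @ $27 = $28,466
Ending inventory: 74 @ $27 + 189 @ $28 + 383 @ $29 = $18,397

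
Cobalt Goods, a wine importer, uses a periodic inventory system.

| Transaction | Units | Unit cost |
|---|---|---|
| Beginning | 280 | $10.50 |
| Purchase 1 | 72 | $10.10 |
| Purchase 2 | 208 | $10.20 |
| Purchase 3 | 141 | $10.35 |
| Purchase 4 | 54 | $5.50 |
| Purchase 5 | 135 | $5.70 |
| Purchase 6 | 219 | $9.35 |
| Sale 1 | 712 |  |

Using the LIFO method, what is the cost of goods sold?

COGS = $6,236.10

Sale 1 (712) [LIFO — newest first]: 219 @ $9.35 + 135 @ $5.70 + 54 @ $5.50 + 141 @ $10.35 + 163 @ $10.20 = $6,236.10
Ending inventory: 280 @ $10.50 + 72 @ $10.10 + 45 @ $10.20 = $4,126.20
Check: goods available $10,362.30 = COGS $6,236.10 + ending $4,126.20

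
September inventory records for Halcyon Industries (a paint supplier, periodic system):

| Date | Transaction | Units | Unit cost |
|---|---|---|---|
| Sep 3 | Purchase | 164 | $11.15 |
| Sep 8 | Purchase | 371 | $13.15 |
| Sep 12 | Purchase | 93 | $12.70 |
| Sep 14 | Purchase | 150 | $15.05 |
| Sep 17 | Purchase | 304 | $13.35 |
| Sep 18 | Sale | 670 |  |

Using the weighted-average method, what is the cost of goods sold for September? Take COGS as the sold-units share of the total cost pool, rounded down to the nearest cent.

COGS = $8,795.60

Sep 18, sell 670: 670/1082 × $14,204.25 → $8,795.60
Ending inventory (cost pool remaining) = $5,408.65
Check: goods available $14,204.25 = COGS $8,795.60 + ending $5,408.65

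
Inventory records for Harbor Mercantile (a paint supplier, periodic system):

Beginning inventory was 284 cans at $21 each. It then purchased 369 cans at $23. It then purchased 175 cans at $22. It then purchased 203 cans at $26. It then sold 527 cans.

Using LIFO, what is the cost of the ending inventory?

Sale 1 (527) [LIFO — newest first]: 203 @ $26 + 175 @ $22 + 149 @ $23 = $12,555
Ending inventory: 284 @ $21 + 220 @ $23 = $11,024
Check: goods available $23,579 = COGS $12,555 + ending $11,024

Ending inventory = $11,024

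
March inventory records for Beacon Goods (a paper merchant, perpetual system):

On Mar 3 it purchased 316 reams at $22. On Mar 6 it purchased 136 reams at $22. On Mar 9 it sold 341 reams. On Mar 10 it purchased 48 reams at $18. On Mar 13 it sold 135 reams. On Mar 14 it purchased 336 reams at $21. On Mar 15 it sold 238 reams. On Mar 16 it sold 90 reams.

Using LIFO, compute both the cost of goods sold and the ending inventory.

Mar 9, 341 sold [LIFO — newest first]: 136 @ $22 + 205 @ $22 = $7,502
Mar 13, 135 sold [LIFO — newest first]: 48 @ $18 + 87 @ $22 = $2,778
Mar 15, 238 sold [LIFO — newest first]: 238 @ $21 = $4,998
Mar 16, 90 sold [LIFO — newest first]: 90 @ $21 = $1,890
Total COGS = $7,502 + $2,778 + $4,998 + $1,890 = $17,168
Ending inventory: 24 @ $22 + 8 @ $21 = $696
Check: goods available $17,864 = COGS $17,168 + ending $696

COGS = $17,168; ending inventory = $696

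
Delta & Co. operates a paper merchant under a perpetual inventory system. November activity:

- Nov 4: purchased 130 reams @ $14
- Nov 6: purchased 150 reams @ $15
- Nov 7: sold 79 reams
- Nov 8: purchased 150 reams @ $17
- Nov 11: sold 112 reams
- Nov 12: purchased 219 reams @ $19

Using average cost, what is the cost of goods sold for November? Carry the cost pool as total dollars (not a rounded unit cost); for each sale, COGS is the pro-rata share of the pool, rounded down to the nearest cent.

COGS = $2,894.26

After Nov 4: 130 on hand, pool $1,820.00 (≈ $14.0000 each)
After Nov 6: 280 on hand, pool $4,070.00 (≈ $14.5357 each)
Nov 7, sell 79: 79/280 × $4,070.00 → $1,148.32
After Nov 8: 351 on hand, pool $5,471.68 (≈ $15.5888 each)
Nov 11, sell 112: 112/351 × $5,471.68 → $1,745.94
After Nov 12: 458 on hand, pool $7,886.74 (≈ $17.2200 each)
Total COGS = $1,148.32 + $1,745.94 = $2,894.26
Ending inventory (cost pool remaining) = $7,886.74
Check: goods available $10,781.00 = COGS $2,894.26 + ending $7,886.74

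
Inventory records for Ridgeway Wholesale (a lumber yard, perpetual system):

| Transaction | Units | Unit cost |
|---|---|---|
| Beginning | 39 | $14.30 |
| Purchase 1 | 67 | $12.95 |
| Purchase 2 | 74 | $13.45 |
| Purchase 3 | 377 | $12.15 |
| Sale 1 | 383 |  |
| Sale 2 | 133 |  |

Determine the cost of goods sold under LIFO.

COGS = $6,417.60

Sale 1 (383) [LIFO — newest first]: 377 @ $12.15 + 6 @ $13.45 = $4,661.25
Sale 2 (133) [LIFO — newest first]: 68 @ $13.45 + 65 @ $12.95 = $1,756.35
Total COGS = $4,661.25 + $1,756.35 = $6,417.60
Ending inventory: 39 @ $14.30 + 2 @ $12.95 = $583.60
Check: goods available $7,001.20 = COGS $6,417.60 + ending $583.60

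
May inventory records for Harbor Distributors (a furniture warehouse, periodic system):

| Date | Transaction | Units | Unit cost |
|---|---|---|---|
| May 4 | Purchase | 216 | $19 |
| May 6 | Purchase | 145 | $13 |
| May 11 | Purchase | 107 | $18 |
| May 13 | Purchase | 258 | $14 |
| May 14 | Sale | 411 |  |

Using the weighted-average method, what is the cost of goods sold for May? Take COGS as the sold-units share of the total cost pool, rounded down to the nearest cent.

May 14, sell 411: 411/726 × $11,527.00 → $6,525.61
Ending inventory (cost pool remaining) = $5,001.39

COGS = $6,525.61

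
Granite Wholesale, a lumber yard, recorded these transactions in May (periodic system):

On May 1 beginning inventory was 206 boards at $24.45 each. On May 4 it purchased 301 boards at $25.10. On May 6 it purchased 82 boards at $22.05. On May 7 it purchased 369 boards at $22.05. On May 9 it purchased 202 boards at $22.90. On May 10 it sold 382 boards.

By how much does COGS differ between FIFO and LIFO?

FIFO COGS: 206 @ $24.45 + 176 @ $25.10 = $9,454.30
LIFO COGS: 202 @ $22.90 + 180 @ $22.05 = $8,594.80
Difference = |$9,454.30 − $8,594.80| = $859.50

$859.50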